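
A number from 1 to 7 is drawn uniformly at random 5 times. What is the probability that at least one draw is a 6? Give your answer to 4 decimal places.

P(no draw is a 6) = (6/7)^5 ≈ 0.4627.
P(at least one) = 1 − 0.4627 = 0.5373.

0.5373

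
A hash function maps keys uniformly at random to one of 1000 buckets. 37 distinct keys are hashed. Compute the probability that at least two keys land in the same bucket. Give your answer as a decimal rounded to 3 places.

0.490

It's easier to compute the probability that all 37 are distinct.
P(all distinct) = 1000/1000 · 999/1000 · ··· · 964/1000 ≈ 0.510.
So the probability of at least one match is 1 − 0.510 = 0.490.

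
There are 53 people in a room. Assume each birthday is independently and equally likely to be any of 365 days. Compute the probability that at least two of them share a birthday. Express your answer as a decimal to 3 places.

It's easier to compute the probability that all 53 are distinct.
P(all distinct) = 365/365 · 364/365 · ··· · 313/365 ≈ 0.019.
So the probability of at least one match is 1 − 0.019 = 0.981.

0.981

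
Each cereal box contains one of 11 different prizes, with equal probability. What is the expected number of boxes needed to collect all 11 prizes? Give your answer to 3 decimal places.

After i distinct types are collected, each trial gives a new one with probability (11−i)/11, so the expected wait for the next new type is 11/(11−i).
E = 11/11 + 11/10 + 11/9 + 11/8 + 11/7 + 11/6 + 11/5 + 11/4 + 11/3 + 11/2 + 11/1 = 83711/2520 ≈ 33.219.

33.219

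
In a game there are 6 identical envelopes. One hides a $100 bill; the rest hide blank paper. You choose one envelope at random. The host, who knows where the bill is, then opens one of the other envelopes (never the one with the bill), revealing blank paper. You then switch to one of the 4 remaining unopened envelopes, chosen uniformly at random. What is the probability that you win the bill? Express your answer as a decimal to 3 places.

Your original envelope holds the bill with probability 1/6, so the other 5 collectively hold it with probability 5/6.
The host can always find an empty envelope to open, so this doesn't change that 5/6; it is now spread over the 4 remaining unopened envelopes.
P(win by switching) = (5/6) · (1/4) = 5/24 ≈ 0.208.

0.208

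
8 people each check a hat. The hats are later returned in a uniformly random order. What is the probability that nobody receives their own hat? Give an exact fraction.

2119/5760

This is the derangement probability: permutations of 8 with no fixed point.
D(8) = 8! · (1 − 1/1! + 1/2! − ··· + (−1)^8/8!) = 14833.
P = 14833/40320 = 2119/5760.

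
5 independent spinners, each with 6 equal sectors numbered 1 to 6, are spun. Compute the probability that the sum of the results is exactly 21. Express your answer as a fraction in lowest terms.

There are 6^5 = 7776 equally likely outcomes.
The number of ordered 5-tuples from {1,…,6} summing to 21 is 540.
P(sum = 21) = 540/7776 = 5/72.

5/72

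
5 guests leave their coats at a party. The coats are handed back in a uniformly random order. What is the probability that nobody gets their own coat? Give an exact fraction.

This is the derangement probability: permutations of 5 with no fixed point.
D(5) = 5! · (1 − 1/1! + 1/2! − ··· + (−1)^5/5!) = 44.
P = 44/120 = 11/30.

11/30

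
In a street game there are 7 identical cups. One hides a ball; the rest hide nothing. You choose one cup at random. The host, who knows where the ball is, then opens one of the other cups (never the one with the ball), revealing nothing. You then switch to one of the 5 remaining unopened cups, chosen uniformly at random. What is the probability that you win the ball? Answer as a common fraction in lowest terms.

6/35

Your original cup holds the ball with probability 1/7, so the other 6 collectively hold it with probability 6/7.
The host can always find an empty cup to open, so this doesn't change that 6/7; it is now spread over the 5 remaining unopened cups.
P(win by switching) = (6/7) · (1/5) = 6/35.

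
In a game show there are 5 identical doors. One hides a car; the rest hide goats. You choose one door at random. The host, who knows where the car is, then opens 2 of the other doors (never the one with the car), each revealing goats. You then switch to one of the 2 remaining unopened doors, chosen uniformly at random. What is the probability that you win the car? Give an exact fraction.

2/5

Your original door holds the car with probability 1/5, so the other 4 collectively hold it with probability 4/5.
The host can always find 2 empty doors to open, so the reveals don't change that 4/5; it is now spread over the 2 remaining unopened doors.
P(win by switching) = (4/5) · (1/2) = 2/5.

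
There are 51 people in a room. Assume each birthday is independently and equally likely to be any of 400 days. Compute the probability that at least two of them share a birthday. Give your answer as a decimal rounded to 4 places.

0.9642

It's easier to compute the probability that all 51 are distinct.
P(all distinct) = 400/400 · 399/400 · ··· · 350/400 ≈ 0.0358.
So the probability of at least one match is 1 − 0.0358 = 0.9642.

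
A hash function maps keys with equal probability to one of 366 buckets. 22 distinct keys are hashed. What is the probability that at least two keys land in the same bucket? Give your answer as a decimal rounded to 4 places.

0.4748

It's easier to compute the probability that all 22 are distinct.
P(all distinct) = 366/366 · 365/366 · ··· · 345/366 ≈ 0.5252.
So the probability of at least one match is 1 − 0.5252 = 0.4748.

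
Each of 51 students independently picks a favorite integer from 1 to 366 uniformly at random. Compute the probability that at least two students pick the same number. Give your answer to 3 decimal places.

0.974

It's easier to compute the probability that all 51 are distinct.
P(all distinct) = 366/366 · 365/366 · ··· · 316/366 ≈ 0.026.
So the probability of at least one match is 1 − 0.026 = 0.974.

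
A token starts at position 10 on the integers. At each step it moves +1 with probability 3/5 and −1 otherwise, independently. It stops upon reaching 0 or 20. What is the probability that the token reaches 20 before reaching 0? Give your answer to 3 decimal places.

Let r = q/p = (2/5)/(3/5) = 2/3. The recurrence P(i) = p·P(i+1) + q·P(i−1) with P(0)=0, P(20)=1 gives P(i) = (1 − r^i)/(1 − r^20).
P(10) = (1 − (2/3)^10) / (1 − (2/3)^20) = 59049/60073 ≈ 0.983.

0.983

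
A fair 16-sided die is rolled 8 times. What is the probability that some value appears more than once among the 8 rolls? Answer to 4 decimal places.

P(all 8 different) = 16/16 · 15/16 · ··· · 9/16 ≈ 0.1208.
P(at least two equal) = 1 − 0.1208 = 0.8792.

0.8792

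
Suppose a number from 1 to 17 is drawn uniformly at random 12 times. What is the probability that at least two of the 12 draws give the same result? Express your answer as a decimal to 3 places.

P(all 12 different) = 17/17 · 16/17 · ··· · 6/17 ≈ 0.005.
P(at least two equal) = 1 − 0.005 = 0.995.

0.995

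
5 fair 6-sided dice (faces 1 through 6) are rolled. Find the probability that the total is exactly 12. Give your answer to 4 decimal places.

There are 6^5 = 7776 equally likely outcomes.
The number of ordered 5-tuples from {1,…,6} summing to 12 is 305.
P(sum = 12) = 305/7776 ≈ 0.0392.

0.0392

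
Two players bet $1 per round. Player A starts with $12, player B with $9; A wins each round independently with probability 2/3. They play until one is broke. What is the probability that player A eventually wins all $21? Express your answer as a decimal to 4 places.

0.9998

Let r = q/p = (1/3)/(2/3) = 1/2. The recurrence P(i) = p·P(i+1) + q·P(i−1) with P(0)=0, P(21)=1 gives P(i) = (1 − r^i)/(1 − r^21).
P(12) = (1 − (1/2)^12) / (1 − (1/2)^21) = 299520/299593 ≈ 0.9998.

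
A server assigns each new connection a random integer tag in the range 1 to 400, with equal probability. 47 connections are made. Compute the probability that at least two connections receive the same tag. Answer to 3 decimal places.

It's easier to compute the probability that all 47 are distinct.
P(all distinct) = 400/400 · 399/400 · ··· · 354/400 ≈ 0.060.
So the probability of at least one match is 1 − 0.060 = 0.940.

0.940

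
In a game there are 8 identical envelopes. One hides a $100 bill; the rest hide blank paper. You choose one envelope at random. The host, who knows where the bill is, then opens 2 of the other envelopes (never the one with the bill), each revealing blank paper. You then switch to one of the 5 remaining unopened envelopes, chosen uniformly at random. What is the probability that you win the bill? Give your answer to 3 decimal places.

0.175

Your original envelope holds the bill with probability 1/8, so the other 7 collectively hold it with probability 7/8.
The host can always find 2 empty envelopes to open, so the reveals don't change that 7/8; it is now spread over the 5 remaining unopened envelopes.
P(win by switching) = (7/8) · (1/5) = 7/40 ≈ 0.175.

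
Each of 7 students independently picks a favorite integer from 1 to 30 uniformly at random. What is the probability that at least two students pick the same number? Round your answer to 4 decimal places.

It's easier to compute the probability that all 7 are distinct.
P(all distinct) = 30/30 · 29/30 · ··· · 24/30 ≈ 0.4692.
So the probability of at least one match is 1 − 0.4692 = 0.5308.

0.5308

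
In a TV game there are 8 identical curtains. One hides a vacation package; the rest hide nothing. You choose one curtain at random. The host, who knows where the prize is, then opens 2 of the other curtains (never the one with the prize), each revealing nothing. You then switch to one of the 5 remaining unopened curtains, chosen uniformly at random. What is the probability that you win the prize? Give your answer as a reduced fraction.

7/40

Your original curtain holds the prize with probability 1/8, so the other 7 collectively hold it with probability 7/8.
The host can always find 2 empty curtains to open, so the reveals don't change that 7/8; it is now spread over the 5 remaining unopened curtains.
P(win by switching) = (7/8) · (1/5) = 7/40.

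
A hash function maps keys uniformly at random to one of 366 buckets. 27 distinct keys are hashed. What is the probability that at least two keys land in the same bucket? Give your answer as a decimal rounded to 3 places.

0.626

It's easier to compute the probability that all 27 are distinct.
P(all distinct) = 366/366 · 365/366 · ··· · 340/366 ≈ 0.374.
So the probability of at least one match is 1 − 0.374 = 0.626.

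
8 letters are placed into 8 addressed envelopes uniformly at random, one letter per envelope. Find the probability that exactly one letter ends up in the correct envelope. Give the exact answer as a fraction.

Choose which one is fixed: C(8,1) = 8 ways.
The remaining 7 must have no fixed point: D(7) = 1854.
P = 8·1854/40320 = 103/280.

103/280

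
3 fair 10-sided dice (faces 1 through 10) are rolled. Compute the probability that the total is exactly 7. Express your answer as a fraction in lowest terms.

There are 10^3 = 1000 equally likely outcomes.
The number of ordered 3-tuples from {1,…,10} summing to 7 is 15.
P(sum = 7) = 15/1000 = 3/200.

3/200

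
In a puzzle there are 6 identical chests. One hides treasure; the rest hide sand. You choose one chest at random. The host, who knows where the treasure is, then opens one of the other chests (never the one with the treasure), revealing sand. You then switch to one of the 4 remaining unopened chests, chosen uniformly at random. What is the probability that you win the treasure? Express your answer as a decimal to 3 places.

0.208

Your original chest holds the treasure with probability 1/6, so the other 5 collectively hold it with probability 5/6.
The host can always find an empty chest to open, so this doesn't change that 5/6; it is now spread over the 4 remaining unopened chests.
P(win by switching) = (5/6) · (1/4) = 5/24 ≈ 0.208.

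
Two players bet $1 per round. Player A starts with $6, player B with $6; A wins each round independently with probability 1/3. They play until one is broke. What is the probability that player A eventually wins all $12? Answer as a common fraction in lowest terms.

Let r = q/p = (2/3)/(1/3) = 2. The recurrence P(i) = p·P(i+1) + q·P(i−1) with P(0)=0, P(12)=1 gives P(i) = (1 − r^i)/(1 − r^12).
P(6) = (1 − (2)^6) / (1 − (2)^12) = 1/65.

1/65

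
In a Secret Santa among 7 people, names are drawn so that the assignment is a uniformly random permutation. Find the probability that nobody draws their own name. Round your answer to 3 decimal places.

This is the derangement probability: permutations of 7 with no fixed point.
D(7) = 7! · (1 − 1/1! + 1/2! − ··· + (−1)^7/7!) = 1854.
P = 1854/5040 = 103/280 ≈ 0.368.

0.368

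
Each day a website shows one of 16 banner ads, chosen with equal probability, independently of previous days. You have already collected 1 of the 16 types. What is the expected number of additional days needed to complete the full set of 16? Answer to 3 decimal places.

53.092

Starting from 1 distinct type, each trial gives a new one with probability (16−i)/16 when i types are held, so the wait for the next new type is 16/(16−i).
E = 16/15 + 16/14 + 16/13 + 16/12 + 16/11 + 16/10 + 16/9 + 16/8 + 16/7 + 16/6 + 16/5 + 16/4 + 16/3 + 16/2 + 16/1 = 2391514/45045 ≈ 53.092.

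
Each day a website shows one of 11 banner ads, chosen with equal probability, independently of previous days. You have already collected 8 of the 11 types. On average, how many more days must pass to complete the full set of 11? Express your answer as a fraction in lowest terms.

Starting from 8 distinct types, each trial gives a new one with probability (11−i)/11 when i types are held, so the wait for the next new type is 11/(11−i).
E = 11/3 + 11/2 + 11/1 = 121/6.

121/6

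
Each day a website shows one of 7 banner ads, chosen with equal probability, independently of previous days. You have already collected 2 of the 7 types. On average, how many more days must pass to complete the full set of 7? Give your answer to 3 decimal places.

15.983

Starting from 2 distinct types, each trial gives a new one with probability (7−i)/7 when i types are held, so the wait for the next new type is 7/(7−i).
E = 7/5 + 7/4 + 7/3 + 7/2 + 7/1 = 959/60 ≈ 15.983.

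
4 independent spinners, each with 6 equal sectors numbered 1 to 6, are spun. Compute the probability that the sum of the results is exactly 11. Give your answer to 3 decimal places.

0.080

There are 6^4 = 1296 equally likely outcomes.
The number of ordered 4-tuples from {1,…,6} summing to 11 is 104.
P(sum = 11) = 104/1296 = 13/162 ≈ 0.080.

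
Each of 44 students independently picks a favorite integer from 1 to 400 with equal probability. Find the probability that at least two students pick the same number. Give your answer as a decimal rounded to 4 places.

0.9142

It's easier to compute the probability that all 44 are distinct.
P(all distinct) = 400/400 · 399/400 · ··· · 357/400 ≈ 0.0858.
So the probability of at least one match is 1 − 0.0858 = 0.9142.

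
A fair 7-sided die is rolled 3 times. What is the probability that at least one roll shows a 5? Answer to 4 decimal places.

P(no roll shows a 5) = (6/7)^3 ≈ 0.6297.
P(at least one) = 1 − 0.6297 = 0.3703.

0.3703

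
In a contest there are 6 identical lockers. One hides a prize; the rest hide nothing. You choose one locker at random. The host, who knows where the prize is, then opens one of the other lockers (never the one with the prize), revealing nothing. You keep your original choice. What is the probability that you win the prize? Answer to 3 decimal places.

0.167

The host can always open an empty locker regardless of your choice, so this gives no information about your original locker.
P(win by staying) = 1/6 ≈ 0.167.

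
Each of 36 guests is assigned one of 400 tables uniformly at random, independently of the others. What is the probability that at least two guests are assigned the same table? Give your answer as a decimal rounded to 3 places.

It's easier to compute the probability that all 36 are distinct.
P(all distinct) = 400/400 · 399/400 · ··· · 365/400 ≈ 0.197.
So the probability of at least one match is 1 − 0.197 = 0.803.

0.803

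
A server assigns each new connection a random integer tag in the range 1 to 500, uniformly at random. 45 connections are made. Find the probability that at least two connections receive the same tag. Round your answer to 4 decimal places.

0.8702

It's easier to compute the probability that all 45 are distinct.
P(all distinct) = 500/500 · 499/500 · ··· · 456/500 ≈ 0.1298.
So the probability of at least one match is 1 − 0.1298 = 0.8702.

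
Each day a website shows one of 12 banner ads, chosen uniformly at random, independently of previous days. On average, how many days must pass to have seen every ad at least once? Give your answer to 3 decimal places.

37.239

After i distinct types are collected, each trial gives a new one with probability (12−i)/12, so the expected wait for the next new type is 12/(12−i).
E = 12/12 + 12/11 + 12/10 + 12/9 + 12/8 + 12/7 + 12/6 + 12/5 + 12/4 + 12/3 + 12/2 + 12/1 = 86021/2310 ≈ 37.239.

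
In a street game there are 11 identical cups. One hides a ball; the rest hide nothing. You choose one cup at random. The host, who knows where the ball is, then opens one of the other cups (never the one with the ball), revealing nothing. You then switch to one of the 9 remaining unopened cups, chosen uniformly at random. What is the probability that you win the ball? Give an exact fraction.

10/99

Your original cup holds the ball with probability 1/11, so the other 10 collectively hold it with probability 10/11.
The host can always find an empty cup to open, so this doesn't change that 10/11; it is now spread over the 9 remaining unopened cups.
P(win by switching) = (10/11) · (1/9) = 10/99.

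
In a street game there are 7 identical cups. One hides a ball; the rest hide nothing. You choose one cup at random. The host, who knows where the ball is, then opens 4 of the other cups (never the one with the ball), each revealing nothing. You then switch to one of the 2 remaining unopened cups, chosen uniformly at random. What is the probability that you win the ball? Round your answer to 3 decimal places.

Your original cup holds the ball with probability 1/7, so the other 6 collectively hold it with probability 6/7.
The host can always find 4 empty cups to open, so the reveals don't change that 6/7; it is now spread over the 2 remaining unopened cups.
P(win by switching) = (6/7) · (1/2) = 3/7 ≈ 0.429.

0.429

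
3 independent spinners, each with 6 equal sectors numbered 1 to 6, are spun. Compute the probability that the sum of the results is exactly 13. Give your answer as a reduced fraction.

There are 6^3 = 216 equally likely outcomes.
The number of ordered 3-tuples from {1,…,6} summing to 13 is 21.
P(sum = 13) = 21/216 = 7/72.

7/72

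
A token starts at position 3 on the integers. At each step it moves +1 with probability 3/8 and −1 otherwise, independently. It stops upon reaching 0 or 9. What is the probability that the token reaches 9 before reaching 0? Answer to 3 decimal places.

Let r = q/p = (5/8)/(3/8) = 5/3. The recurrence P(i) = p·P(i+1) + q·P(i−1) with P(0)=0, P(9)=1 gives P(i) = (1 − r^i)/(1 − r^9).
P(3) = (1 − (5/3)^3) / (1 − (5/3)^9) = 729/19729 ≈ 0.037.

0.037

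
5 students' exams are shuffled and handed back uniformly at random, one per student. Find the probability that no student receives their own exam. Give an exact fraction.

11/30

This is the derangement probability: permutations of 5 with no fixed point.
D(5) = 5! · (1 − 1/1! + 1/2! − ··· + (−1)^5/5!) = 44.
P = 44/120 = 11/30.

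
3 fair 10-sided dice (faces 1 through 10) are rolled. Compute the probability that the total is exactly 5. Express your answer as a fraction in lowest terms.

There are 10^3 = 1000 equally likely outcomes.
The number of ordered 3-tuples from {1,…,10} summing to 5 is 6.
P(sum = 5) = 6/1000 = 3/500.

3/500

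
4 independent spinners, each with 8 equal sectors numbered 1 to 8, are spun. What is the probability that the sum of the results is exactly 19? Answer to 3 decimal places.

There are 8^4 = 4096 equally likely outcomes.
The number of ordered 4-tuples from {1,…,8} summing to 19 is 336.
P(sum = 19) = 336/4096 = 21/256 ≈ 0.082.

0.082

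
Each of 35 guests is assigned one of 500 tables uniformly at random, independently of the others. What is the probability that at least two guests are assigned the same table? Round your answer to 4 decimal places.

0.7043

It's easier to compute the probability that all 35 are distinct.
P(all distinct) = 500/500 · 499/500 · ··· · 466/500 ≈ 0.2957.
So the probability of at least one match is 1 − 0.2957 = 0.7043.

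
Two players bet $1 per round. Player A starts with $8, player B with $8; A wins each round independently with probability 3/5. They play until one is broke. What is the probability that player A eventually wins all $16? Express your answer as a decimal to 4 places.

0.9624

Let r = q/p = (2/5)/(3/5) = 2/3. The recurrence P(i) = p·P(i+1) + q·P(i−1) with P(0)=0, P(16)=1 gives P(i) = (1 − r^i)/(1 − r^16).
P(8) = (1 − (2/3)^8) / (1 − (2/3)^16) = 6561/6817 ≈ 0.9624.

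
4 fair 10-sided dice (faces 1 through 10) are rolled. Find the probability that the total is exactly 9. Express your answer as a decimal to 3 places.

0.006

There are 10^4 = 10000 equally likely outcomes.
The number of ordered 4-tuples from {1,…,10} summing to 9 is 56.
P(sum = 9) = 56/10000 = 7/1250 ≈ 0.006.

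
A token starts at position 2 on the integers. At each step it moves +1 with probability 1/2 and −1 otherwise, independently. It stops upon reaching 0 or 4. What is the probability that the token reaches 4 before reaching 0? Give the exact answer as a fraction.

1/2

With a fair step, P(i) = ½P(i−1) + ½P(i+1) with P(0)=0, P(4)=1 has the linear solution P(i) = i/4.
P(2) = 2/4 = 1/2.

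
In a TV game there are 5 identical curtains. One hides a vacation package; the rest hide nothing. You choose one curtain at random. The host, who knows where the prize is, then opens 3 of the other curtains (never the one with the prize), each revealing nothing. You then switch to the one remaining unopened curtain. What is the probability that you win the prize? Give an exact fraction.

Your original curtain holds the prize with probability 1/5, so the other 4 collectively hold it with probability 4/5.
The host can always find 3 empty curtains to open, so the reveals don't change that 4/5; it is now spread over the 1 remaining unopened curtain.
P(win by switching) = (4/5) · (1/1) = 4/5.

4/5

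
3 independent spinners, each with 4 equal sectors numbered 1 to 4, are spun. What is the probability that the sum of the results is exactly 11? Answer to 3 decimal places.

0.047

There are 4^3 = 64 equally likely outcomes.
The number of ordered 3-tuples from {1,…,4} summing to 11 is 3.
P(sum = 11) = 3/64 ≈ 0.047.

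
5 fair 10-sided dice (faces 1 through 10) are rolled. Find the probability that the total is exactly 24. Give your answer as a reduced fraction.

33/625

There are 10^5 = 100000 equally likely outcomes.
The number of ordered 5-tuples from {1,…,10} summing to 24 is 5280.
P(sum = 24) = 5280/100000 = 33/625.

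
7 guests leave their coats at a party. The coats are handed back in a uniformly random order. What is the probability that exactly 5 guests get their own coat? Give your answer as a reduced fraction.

Choose which 5 of the 7 are fixed: C(7,5) = 21 ways.
The remaining 2 must have no fixed point: D(2) = 1.
P = 21·1/5040 = 1/240.

1/240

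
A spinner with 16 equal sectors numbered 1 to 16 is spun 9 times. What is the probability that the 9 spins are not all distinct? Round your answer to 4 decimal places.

P(all 9 different) = 16/16 · 15/16 · ··· · 8/16 ≈ 0.0604.
P(at least two equal) = 1 − 0.0604 = 0.9396.

0.9396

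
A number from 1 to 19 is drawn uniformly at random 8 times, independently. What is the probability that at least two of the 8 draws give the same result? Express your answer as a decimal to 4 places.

0.8206

P(all 8 different) = 19/19 · 18/19 · ··· · 12/19 ≈ 0.1794.
P(at least two equal) = 1 − 0.1794 = 0.8206.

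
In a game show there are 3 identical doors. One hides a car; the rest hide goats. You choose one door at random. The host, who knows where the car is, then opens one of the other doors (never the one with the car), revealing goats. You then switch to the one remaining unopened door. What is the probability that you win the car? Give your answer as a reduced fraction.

Your original door holds the car with probability 1/3, so the other 2 collectively hold it with probability 2/3.
The host can always find an empty door to open, so this doesn't change that 2/3; it is now spread over the 1 remaining unopened door.
P(win by switching) = (2/3) · (1/1) = 2/3.

2/3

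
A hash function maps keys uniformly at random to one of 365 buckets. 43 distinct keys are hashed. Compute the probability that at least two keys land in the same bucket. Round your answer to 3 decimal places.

0.924

It's easier to compute the probability that all 43 are distinct.
P(all distinct) = 365/365 · 364/365 · ··· · 323/365 ≈ 0.076.
So the probability of at least one match is 1 − 0.076 = 0.924.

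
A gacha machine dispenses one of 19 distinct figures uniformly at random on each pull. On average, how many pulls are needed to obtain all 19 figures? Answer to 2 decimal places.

After i distinct types are collected, each trial gives a new one with probability (19−i)/19, so the expected wait for the next new type is 19/(19−i).
E = 19/19 + 19/18 + 19/17 + 19/16 + 19/15 + 19/14 + 19/13 + 19/12 + 19/11 + 19/10 + 19/9 + 19/8 + 19/7 + 19/6 + 19/5 + 19/4 + 19/3 + 19/2 + 19/1 = 275295799/4084080 ≈ 67.41.

67.41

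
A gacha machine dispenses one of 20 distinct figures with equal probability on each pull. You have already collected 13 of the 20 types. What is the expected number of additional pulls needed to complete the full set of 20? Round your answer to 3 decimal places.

Starting from 13 distinct types, each trial gives a new one with probability (20−i)/20 when i types are held, so the wait for the next new type is 20/(20−i).
E = 20/7 + 20/6 + 20/5 + 20/4 + 20/3 + 20/2 + 20/1 = 363/7 ≈ 51.857.

51.857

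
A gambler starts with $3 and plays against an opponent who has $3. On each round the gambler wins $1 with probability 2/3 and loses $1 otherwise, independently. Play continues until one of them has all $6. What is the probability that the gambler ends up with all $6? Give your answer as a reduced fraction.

Let r = q/p = (1/3)/(2/3) = 1/2. The recurrence P(i) = p·P(i+1) + q·P(i−1) with P(0)=0, P(6)=1 gives P(i) = (1 − r^i)/(1 − r^6).
P(3) = (1 − (1/2)^3) / (1 − (1/2)^6) = 8/9.

8/9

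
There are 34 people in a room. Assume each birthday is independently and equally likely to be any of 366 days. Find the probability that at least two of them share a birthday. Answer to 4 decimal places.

It's easier to compute the probability that all 34 are distinct.
P(all distinct) = 366/366 · 365/366 · ··· · 333/366 ≈ 0.2056.
So the probability of at least one match is 1 − 0.2056 = 0.7944.

0.7944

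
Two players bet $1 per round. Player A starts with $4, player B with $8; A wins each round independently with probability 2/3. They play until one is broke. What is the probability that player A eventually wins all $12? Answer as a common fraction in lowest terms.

256/273

Let r = q/p = (1/3)/(2/3) = 1/2. The recurrence P(i) = p·P(i+1) + q·P(i−1) with P(0)=0, P(12)=1 gives P(i) = (1 − r^i)/(1 − r^12).
P(4) = (1 − (1/2)^4) / (1 − (1/2)^12) = 256/273.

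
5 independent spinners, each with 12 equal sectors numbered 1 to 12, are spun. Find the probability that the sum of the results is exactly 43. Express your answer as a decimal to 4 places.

0.0215

There are 12^5 = 248832 equally likely outcomes.
The number of ordered 5-tuples from {1,…,12} summing to 43 is 5355.
P(sum = 43) = 5355/248832 = 595/27648 ≈ 0.0215.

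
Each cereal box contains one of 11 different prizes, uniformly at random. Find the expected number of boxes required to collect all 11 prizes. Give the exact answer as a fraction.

After i distinct types are collected, each trial gives a new one with probability (11−i)/11, so the expected wait for the next new type is 11/(11−i).
E = 11/11 + 11/10 + 11/9 + 11/8 + 11/7 + 11/6 + 11/5 + 11/4 + 11/3 + 11/2 + 11/1 = 83711/2520.

83711/2520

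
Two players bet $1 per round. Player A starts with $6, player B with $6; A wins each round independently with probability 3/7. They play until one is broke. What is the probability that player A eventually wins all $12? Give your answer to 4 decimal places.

Let r = q/p = (4/7)/(3/7) = 4/3. The recurrence P(i) = p·P(i+1) + q·P(i−1) with P(0)=0, P(12)=1 gives P(i) = (1 − r^i)/(1 − r^12).
P(6) = (1 − (4/3)^6) / (1 − (4/3)^12) = 729/4825 ≈ 0.1511.

0.1511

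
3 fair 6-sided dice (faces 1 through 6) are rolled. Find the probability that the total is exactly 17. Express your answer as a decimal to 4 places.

0.0139

There are 6^3 = 216 equally likely outcomes.
The number of ordered 3-tuples from {1,…,6} summing to 17 is 3.
P(sum = 17) = 3/216 = 1/72 ≈ 0.0139.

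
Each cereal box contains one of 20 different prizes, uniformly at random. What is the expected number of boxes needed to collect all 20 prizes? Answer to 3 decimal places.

After i distinct types are collected, each trial gives a new one with probability (20−i)/20, so the expected wait for the next new type is 20/(20−i).
E = 20/20 + 20/19 + 20/18 + 20/17 + 20/16 + 20/15 + 20/14 + 20/13 + 20/12 + 20/11 + 20/10 + 20/9 + 20/8 + 20/7 + 20/6 + 20/5 + 20/4 + 20/3 + 20/2 + 20/1 = 279175675/3879876 ≈ 71.955.

71.955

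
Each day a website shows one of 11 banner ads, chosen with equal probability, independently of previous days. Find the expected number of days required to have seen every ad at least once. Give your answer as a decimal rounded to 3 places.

33.219

After i distinct types are collected, each trial gives a new one with probability (11−i)/11, so the expected wait for the next new type is 11/(11−i).
E = 11/11 + 11/10 + 11/9 + 11/8 + 11/7 + 11/6 + 11/5 + 11/4 + 11/3 + 11/2 + 11/1 = 83711/2520 ≈ 33.219.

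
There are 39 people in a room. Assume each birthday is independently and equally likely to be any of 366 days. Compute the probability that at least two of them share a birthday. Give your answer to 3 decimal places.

It's easier to compute the probability that all 39 are distinct.
P(all distinct) = 366/366 · 365/366 · ··· · 328/366 ≈ 0.123.
So the probability of at least one match is 1 − 0.123 = 0.877.

0.877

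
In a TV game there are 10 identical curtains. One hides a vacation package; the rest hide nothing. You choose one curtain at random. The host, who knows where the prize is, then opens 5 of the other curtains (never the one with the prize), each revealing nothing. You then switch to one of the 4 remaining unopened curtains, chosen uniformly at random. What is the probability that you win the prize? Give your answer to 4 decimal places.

0.2250

Your original curtain holds the prize with probability 1/10, so the other 9 collectively hold it with probability 9/10.
The host can always find 5 empty curtains to open, so the reveals don't change that 9/10; it is now spread over the 4 remaining unopened curtains.
P(win by switching) = (9/10) · (1/4) = 9/40 ≈ 0.2250.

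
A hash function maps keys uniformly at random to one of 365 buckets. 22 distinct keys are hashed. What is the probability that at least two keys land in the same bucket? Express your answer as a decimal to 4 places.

0.4757

It's easier to compute the probability that all 22 are distinct.
P(all distinct) = 365/365 · 364/365 · ··· · 344/365 ≈ 0.5243.
So the probability of at least one match is 1 − 0.5243 = 0.4757.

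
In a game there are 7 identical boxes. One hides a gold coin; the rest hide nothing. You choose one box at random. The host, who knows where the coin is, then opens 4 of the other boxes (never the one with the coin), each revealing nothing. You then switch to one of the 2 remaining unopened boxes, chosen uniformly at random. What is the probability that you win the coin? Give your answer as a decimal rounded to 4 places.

0.4286

Your original box holds the coin with probability 1/7, so the other 6 collectively hold it with probability 6/7.
The host can always find 4 empty boxes to open, so the reveals don't change that 6/7; it is now spread over the 2 remaining unopened boxes.
P(win by switching) = (6/7) · (1/2) = 3/7 ≈ 0.4286.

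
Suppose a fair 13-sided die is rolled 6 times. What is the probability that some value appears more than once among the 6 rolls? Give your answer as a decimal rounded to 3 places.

P(all 6 different) = 13/13 · 12/13 · ··· · 8/13 ≈ 0.256.
P(at least two equal) = 1 − 0.256 = 0.744.

0.744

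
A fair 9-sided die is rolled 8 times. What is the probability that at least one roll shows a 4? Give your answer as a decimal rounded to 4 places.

P(no roll shows a 4) = (8/9)^8 ≈ 0.3897.
P(at least one) = 1 − 0.3897 = 0.6103.

0.6103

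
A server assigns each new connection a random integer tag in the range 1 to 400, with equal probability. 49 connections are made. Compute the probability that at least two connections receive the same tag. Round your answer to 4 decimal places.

It's easier to compute the probability that all 49 are distinct.
P(all distinct) = 400/400 · 399/400 · ··· · 352/400 ≈ 0.0466.
So the probability of at least one match is 1 − 0.0466 = 0.9534.

0.9534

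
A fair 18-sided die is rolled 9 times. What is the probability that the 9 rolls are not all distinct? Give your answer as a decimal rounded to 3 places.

0.911

P(all 9 different) = 18/18 · 17/18 · ··· · 10/18 ≈ 0.089.
P(at least two equal) = 1 − 0.089 = 0.911.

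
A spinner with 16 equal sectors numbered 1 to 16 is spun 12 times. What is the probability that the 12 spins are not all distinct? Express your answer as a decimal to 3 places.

P(all 12 different) = 16/16 · 15/16 · ··· · 5/16 ≈ 0.003.
P(at least two equal) = 1 − 0.003 = 0.997.

0.997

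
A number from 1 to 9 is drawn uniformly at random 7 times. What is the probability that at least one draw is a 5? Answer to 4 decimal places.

0.5615

P(no draw is a 5) = (8/9)^7 ≈ 0.4385.
P(at least one) = 1 − 0.4385 = 0.5615.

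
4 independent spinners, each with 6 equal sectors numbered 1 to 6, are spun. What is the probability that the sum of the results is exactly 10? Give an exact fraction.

There are 6^4 = 1296 equally likely outcomes.
The number of ordered 4-tuples from {1,…,6} summing to 10 is 80.
P(sum = 10) = 80/1296 = 5/81.

5/81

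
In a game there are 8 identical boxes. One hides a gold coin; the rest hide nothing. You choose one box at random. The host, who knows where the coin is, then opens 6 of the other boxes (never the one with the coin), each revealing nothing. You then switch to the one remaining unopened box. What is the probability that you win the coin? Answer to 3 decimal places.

0.875

Your original box holds the coin with probability 1/8, so the other 7 collectively hold it with probability 7/8.
The host can always find 6 empty boxes to open, so the reveals don't change that 7/8; it is now spread over the 1 remaining unopened box.
P(win by switching) = (7/8) · (1/1) = 7/8 ≈ 0.875.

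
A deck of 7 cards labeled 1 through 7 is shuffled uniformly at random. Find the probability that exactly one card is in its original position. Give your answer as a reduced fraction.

Choose which one is fixed: C(7,1) = 7 ways.
The remaining 6 must have no fixed point: D(6) = 265.
P = 7·265/5040 = 53/144.

53/144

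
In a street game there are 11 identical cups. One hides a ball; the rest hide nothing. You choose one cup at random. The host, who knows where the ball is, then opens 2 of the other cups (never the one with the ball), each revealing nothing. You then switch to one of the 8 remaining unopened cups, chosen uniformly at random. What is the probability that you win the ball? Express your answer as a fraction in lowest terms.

Your original cup holds the ball with probability 1/11, so the other 10 collectively hold it with probability 10/11.
The host can always find 2 empty cups to open, so the reveals don't change that 10/11; it is now spread over the 8 remaining unopened cups.
P(win by switching) = (10/11) · (1/8) = 5/44.

5/44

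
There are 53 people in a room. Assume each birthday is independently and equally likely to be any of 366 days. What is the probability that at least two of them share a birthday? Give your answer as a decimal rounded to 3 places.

It's easier to compute the probability that all 53 are distinct.
P(all distinct) = 366/366 · 365/366 · ··· · 314/366 ≈ 0.019.
So the probability of at least one match is 1 − 0.019 = 0.981.

0.981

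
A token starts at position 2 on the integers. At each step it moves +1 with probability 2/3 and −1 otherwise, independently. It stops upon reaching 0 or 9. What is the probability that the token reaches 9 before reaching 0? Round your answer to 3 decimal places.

0.751

Let r = q/p = (1/3)/(2/3) = 1/2. The recurrence P(i) = p·P(i+1) + q·P(i−1) with P(0)=0, P(9)=1 gives P(i) = (1 − r^i)/(1 − r^9).
P(2) = (1 − (1/2)^2) / (1 − (1/2)^9) = 384/511 ≈ 0.751.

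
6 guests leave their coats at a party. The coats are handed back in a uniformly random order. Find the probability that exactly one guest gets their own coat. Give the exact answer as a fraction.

11/30

Choose which one is fixed: C(6,1) = 6 ways.
The remaining 5 must have no fixed point: D(5) = 44.
P = 6·44/720 = 11/30.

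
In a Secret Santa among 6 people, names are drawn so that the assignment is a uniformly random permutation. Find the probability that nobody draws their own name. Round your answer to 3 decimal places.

0.368

This is the derangement probability: permutations of 6 with no fixed point.
D(6) = 6! · (1 − 1/1! + 1/2! − ··· + (−1)^6/6!) = 265.
P = 265/720 = 53/144 ≈ 0.368.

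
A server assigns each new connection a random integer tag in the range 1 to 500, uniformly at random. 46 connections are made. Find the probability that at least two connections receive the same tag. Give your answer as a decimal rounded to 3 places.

It's easier to compute the probability that all 46 are distinct.
P(all distinct) = 500/500 · 499/500 · ··· · 455/500 ≈ 0.118.
So the probability of at least one match is 1 − 0.118 = 0.882.

0.882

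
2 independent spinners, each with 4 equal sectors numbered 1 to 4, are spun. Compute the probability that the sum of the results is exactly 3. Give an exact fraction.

There are 4^2 = 16 equally likely outcomes.
The number of ordered 2-tuples from {1,…,4} summing to 3 is 2.
P(sum = 3) = 2/16 = 1/8.

1/8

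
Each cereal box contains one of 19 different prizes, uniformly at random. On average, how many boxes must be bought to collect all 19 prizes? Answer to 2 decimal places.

67.41

After i distinct types are collected, each trial gives a new one with probability (19−i)/19, so the expected wait for the next new type is 19/(19−i).
E = 19/19 + 19/18 + 19/17 + 19/16 + 19/15 + 19/14 + 19/13 + 19/12 + 19/11 + 19/10 + 19/9 + 19/8 + 19/7 + 19/6 + 19/5 + 19/4 + 19/3 + 19/2 + 19/1 = 275295799/4084080 ≈ 67.41.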